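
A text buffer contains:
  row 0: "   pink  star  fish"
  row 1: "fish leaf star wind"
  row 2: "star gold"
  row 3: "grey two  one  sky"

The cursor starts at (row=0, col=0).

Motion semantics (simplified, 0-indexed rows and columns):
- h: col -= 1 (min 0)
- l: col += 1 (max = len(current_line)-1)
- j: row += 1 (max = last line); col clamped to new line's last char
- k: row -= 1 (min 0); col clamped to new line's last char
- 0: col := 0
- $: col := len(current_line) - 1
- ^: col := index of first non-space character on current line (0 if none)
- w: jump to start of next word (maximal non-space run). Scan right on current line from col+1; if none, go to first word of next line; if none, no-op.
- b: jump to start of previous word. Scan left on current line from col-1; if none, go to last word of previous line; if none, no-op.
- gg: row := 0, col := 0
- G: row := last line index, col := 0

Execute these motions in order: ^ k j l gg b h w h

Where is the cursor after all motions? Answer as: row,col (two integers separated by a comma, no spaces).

Answer: 0,2

Derivation:
After 1 (^): row=0 col=3 char='p'
After 2 (k): row=0 col=3 char='p'
After 3 (j): row=1 col=3 char='h'
After 4 (l): row=1 col=4 char='_'
After 5 (gg): row=0 col=0 char='_'
After 6 (b): row=0 col=0 char='_'
After 7 (h): row=0 col=0 char='_'
After 8 (w): row=0 col=3 char='p'
After 9 (h): row=0 col=2 char='_'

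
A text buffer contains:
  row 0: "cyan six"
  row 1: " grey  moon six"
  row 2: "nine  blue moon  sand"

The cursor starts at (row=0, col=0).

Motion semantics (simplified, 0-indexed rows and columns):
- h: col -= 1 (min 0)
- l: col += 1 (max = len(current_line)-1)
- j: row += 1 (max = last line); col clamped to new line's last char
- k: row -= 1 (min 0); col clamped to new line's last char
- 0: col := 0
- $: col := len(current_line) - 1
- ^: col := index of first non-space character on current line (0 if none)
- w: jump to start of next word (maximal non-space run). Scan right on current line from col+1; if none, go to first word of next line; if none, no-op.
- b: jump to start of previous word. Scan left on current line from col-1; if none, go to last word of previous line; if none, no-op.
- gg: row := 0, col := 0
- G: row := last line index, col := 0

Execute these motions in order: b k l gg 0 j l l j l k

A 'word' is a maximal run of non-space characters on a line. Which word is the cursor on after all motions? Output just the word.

After 1 (b): row=0 col=0 char='c'
After 2 (k): row=0 col=0 char='c'
After 3 (l): row=0 col=1 char='y'
After 4 (gg): row=0 col=0 char='c'
After 5 (0): row=0 col=0 char='c'
After 6 (j): row=1 col=0 char='_'
After 7 (l): row=1 col=1 char='g'
After 8 (l): row=1 col=2 char='r'
After 9 (j): row=2 col=2 char='n'
After 10 (l): row=2 col=3 char='e'
After 11 (k): row=1 col=3 char='e'

Answer: grey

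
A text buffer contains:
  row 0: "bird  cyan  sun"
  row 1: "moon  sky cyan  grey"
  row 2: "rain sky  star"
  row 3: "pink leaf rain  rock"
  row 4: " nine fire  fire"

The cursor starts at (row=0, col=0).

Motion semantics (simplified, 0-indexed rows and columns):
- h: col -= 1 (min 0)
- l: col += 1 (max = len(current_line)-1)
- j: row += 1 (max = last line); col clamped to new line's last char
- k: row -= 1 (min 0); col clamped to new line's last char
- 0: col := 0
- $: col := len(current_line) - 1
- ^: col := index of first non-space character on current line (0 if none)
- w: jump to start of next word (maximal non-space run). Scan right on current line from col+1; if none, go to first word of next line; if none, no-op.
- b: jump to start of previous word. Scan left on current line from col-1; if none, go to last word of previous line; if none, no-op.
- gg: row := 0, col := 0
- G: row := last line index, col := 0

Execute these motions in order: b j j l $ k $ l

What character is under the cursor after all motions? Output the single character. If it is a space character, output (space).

After 1 (b): row=0 col=0 char='b'
After 2 (j): row=1 col=0 char='m'
After 3 (j): row=2 col=0 char='r'
After 4 (l): row=2 col=1 char='a'
After 5 ($): row=2 col=13 char='r'
After 6 (k): row=1 col=13 char='n'
After 7 ($): row=1 col=19 char='y'
After 8 (l): row=1 col=19 char='y'

Answer: y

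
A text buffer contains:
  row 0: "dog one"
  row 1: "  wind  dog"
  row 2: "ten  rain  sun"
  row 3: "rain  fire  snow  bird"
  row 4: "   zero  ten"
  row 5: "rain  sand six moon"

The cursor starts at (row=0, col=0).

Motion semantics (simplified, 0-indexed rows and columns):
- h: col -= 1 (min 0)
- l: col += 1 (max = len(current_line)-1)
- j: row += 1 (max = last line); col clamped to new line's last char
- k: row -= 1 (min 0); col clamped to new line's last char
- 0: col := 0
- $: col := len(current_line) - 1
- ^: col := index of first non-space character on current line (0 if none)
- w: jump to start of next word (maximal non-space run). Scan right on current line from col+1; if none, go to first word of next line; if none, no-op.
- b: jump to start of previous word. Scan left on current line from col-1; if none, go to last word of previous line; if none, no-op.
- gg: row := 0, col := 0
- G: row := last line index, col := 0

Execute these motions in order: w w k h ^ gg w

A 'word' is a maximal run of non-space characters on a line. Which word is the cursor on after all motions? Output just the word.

After 1 (w): row=0 col=4 char='o'
After 2 (w): row=1 col=2 char='w'
After 3 (k): row=0 col=2 char='g'
After 4 (h): row=0 col=1 char='o'
After 5 (^): row=0 col=0 char='d'
After 6 (gg): row=0 col=0 char='d'
After 7 (w): row=0 col=4 char='o'

Answer: one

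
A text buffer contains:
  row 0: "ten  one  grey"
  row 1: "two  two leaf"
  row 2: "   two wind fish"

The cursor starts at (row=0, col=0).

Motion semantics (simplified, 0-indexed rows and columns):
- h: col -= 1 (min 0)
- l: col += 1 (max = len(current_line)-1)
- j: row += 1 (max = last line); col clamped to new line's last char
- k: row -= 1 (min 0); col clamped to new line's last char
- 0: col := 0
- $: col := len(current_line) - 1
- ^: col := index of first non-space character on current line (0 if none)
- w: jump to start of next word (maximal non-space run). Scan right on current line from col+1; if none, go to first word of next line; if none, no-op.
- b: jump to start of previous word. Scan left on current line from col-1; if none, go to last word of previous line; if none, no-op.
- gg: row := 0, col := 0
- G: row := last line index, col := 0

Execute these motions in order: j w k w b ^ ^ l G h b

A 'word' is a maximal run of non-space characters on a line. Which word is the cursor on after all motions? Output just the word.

Answer: leaf

Derivation:
After 1 (j): row=1 col=0 char='t'
After 2 (w): row=1 col=5 char='t'
After 3 (k): row=0 col=5 char='o'
After 4 (w): row=0 col=10 char='g'
After 5 (b): row=0 col=5 char='o'
After 6 (^): row=0 col=0 char='t'
After 7 (^): row=0 col=0 char='t'
After 8 (l): row=0 col=1 char='e'
After 9 (G): row=2 col=0 char='_'
After 10 (h): row=2 col=0 char='_'
After 11 (b): row=1 col=9 char='l'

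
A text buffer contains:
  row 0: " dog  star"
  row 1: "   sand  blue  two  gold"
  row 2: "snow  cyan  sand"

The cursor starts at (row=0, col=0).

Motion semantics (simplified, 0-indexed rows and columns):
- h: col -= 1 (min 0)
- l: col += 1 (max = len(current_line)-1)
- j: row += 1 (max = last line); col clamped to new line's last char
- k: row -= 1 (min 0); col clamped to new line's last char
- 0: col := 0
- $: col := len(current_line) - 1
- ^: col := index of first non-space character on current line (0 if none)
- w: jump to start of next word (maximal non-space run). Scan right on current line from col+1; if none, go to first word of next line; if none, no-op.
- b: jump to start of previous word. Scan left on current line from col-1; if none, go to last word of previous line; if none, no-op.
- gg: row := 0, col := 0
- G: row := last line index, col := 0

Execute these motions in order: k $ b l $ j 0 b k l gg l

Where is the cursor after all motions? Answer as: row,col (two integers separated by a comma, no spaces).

Answer: 0,1

Derivation:
After 1 (k): row=0 col=0 char='_'
After 2 ($): row=0 col=9 char='r'
After 3 (b): row=0 col=6 char='s'
After 4 (l): row=0 col=7 char='t'
After 5 ($): row=0 col=9 char='r'
After 6 (j): row=1 col=9 char='b'
After 7 (0): row=1 col=0 char='_'
After 8 (b): row=0 col=6 char='s'
After 9 (k): row=0 col=6 char='s'
After 10 (l): row=0 col=7 char='t'
After 11 (gg): row=0 col=0 char='_'
After 12 (l): row=0 col=1 char='d'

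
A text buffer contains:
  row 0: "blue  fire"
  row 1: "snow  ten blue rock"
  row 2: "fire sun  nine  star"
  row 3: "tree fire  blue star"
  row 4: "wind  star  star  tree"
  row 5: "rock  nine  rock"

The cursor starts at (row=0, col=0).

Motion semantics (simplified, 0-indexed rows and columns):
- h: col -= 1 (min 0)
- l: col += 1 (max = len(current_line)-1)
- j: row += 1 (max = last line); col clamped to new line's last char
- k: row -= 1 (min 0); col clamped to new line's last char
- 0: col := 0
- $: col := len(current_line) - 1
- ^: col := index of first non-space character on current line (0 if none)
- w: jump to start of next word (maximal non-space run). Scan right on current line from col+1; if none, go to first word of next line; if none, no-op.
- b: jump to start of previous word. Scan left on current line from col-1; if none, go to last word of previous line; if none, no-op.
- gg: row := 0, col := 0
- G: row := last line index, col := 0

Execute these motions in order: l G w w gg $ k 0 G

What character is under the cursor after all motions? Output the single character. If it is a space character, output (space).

Answer: r

Derivation:
After 1 (l): row=0 col=1 char='l'
After 2 (G): row=5 col=0 char='r'
After 3 (w): row=5 col=6 char='n'
After 4 (w): row=5 col=12 char='r'
After 5 (gg): row=0 col=0 char='b'
After 6 ($): row=0 col=9 char='e'
After 7 (k): row=0 col=9 char='e'
After 8 (0): row=0 col=0 char='b'
After 9 (G): row=5 col=0 char='r'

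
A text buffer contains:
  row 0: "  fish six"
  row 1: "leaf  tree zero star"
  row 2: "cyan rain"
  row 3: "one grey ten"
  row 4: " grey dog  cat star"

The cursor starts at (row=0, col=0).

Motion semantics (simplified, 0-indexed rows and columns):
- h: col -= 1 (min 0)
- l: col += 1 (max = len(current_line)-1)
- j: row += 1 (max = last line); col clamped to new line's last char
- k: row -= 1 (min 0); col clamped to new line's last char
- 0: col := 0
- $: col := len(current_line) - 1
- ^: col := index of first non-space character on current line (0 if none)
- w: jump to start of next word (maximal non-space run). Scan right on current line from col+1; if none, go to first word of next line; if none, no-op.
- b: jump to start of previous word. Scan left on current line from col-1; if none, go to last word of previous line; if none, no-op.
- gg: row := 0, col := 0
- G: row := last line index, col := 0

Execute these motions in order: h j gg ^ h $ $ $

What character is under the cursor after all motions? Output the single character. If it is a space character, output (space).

Answer: x

Derivation:
After 1 (h): row=0 col=0 char='_'
After 2 (j): row=1 col=0 char='l'
After 3 (gg): row=0 col=0 char='_'
After 4 (^): row=0 col=2 char='f'
After 5 (h): row=0 col=1 char='_'
After 6 ($): row=0 col=9 char='x'
After 7 ($): row=0 col=9 char='x'
After 8 ($): row=0 col=9 char='x'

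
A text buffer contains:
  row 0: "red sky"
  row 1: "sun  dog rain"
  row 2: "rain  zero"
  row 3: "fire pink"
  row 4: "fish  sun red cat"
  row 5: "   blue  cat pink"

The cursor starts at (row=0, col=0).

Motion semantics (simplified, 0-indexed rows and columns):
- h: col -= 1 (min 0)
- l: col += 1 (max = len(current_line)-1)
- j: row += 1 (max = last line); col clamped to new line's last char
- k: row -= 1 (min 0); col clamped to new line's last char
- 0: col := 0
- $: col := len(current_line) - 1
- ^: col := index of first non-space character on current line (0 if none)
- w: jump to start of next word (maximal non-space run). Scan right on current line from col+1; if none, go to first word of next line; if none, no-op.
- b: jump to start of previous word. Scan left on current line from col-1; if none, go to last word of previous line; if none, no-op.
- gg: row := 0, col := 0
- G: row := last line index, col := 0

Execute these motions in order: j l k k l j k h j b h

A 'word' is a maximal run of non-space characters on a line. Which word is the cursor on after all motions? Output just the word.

Answer: sun

Derivation:
After 1 (j): row=1 col=0 char='s'
After 2 (l): row=1 col=1 char='u'
After 3 (k): row=0 col=1 char='e'
After 4 (k): row=0 col=1 char='e'
After 5 (l): row=0 col=2 char='d'
After 6 (j): row=1 col=2 char='n'
After 7 (k): row=0 col=2 char='d'
After 8 (h): row=0 col=1 char='e'
After 9 (j): row=1 col=1 char='u'
After 10 (b): row=1 col=0 char='s'
After 11 (h): row=1 col=0 char='s'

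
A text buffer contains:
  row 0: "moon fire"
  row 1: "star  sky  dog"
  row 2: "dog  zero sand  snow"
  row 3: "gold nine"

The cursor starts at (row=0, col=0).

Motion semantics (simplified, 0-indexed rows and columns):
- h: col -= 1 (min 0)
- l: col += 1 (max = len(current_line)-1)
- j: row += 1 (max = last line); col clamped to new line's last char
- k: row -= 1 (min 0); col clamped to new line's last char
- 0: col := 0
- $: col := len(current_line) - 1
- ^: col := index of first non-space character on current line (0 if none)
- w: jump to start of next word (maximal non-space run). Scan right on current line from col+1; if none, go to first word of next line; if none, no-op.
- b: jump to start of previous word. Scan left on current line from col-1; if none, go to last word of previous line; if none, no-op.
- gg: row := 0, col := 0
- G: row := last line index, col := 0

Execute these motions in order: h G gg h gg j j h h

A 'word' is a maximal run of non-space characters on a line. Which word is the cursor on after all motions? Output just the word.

After 1 (h): row=0 col=0 char='m'
After 2 (G): row=3 col=0 char='g'
After 3 (gg): row=0 col=0 char='m'
After 4 (h): row=0 col=0 char='m'
After 5 (gg): row=0 col=0 char='m'
After 6 (j): row=1 col=0 char='s'
After 7 (j): row=2 col=0 char='d'
After 8 (h): row=2 col=0 char='d'
After 9 (h): row=2 col=0 char='d'

Answer: dog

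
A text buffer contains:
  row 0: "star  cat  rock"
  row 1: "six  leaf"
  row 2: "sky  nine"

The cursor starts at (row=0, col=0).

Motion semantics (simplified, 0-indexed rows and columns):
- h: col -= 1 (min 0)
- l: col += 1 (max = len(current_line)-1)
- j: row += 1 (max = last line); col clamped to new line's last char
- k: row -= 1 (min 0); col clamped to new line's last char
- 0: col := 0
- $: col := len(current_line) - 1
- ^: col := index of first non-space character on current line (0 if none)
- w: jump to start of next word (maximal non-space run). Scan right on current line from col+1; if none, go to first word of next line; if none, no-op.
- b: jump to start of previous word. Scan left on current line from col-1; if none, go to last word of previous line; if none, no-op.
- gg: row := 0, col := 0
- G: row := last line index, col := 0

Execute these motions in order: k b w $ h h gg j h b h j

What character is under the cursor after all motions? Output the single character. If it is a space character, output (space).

Answer: f

Derivation:
After 1 (k): row=0 col=0 char='s'
After 2 (b): row=0 col=0 char='s'
After 3 (w): row=0 col=6 char='c'
After 4 ($): row=0 col=14 char='k'
After 5 (h): row=0 col=13 char='c'
After 6 (h): row=0 col=12 char='o'
After 7 (gg): row=0 col=0 char='s'
After 8 (j): row=1 col=0 char='s'
After 9 (h): row=1 col=0 char='s'
After 10 (b): row=0 col=11 char='r'
After 11 (h): row=0 col=10 char='_'
After 12 (j): row=1 col=8 char='f'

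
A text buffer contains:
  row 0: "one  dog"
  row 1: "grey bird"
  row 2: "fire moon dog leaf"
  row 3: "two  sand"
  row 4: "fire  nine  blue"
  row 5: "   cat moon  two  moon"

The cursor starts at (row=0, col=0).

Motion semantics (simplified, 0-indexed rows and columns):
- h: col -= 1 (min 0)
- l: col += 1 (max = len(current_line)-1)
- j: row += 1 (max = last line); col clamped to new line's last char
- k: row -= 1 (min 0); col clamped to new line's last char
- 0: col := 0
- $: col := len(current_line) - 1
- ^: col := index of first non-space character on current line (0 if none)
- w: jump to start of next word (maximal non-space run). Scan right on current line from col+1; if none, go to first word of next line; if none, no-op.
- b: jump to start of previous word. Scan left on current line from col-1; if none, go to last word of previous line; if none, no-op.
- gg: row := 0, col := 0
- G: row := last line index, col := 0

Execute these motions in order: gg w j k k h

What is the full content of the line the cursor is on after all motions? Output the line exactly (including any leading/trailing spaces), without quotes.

Answer: one  dog

Derivation:
After 1 (gg): row=0 col=0 char='o'
After 2 (w): row=0 col=5 char='d'
After 3 (j): row=1 col=5 char='b'
After 4 (k): row=0 col=5 char='d'
After 5 (k): row=0 col=5 char='d'
After 6 (h): row=0 col=4 char='_'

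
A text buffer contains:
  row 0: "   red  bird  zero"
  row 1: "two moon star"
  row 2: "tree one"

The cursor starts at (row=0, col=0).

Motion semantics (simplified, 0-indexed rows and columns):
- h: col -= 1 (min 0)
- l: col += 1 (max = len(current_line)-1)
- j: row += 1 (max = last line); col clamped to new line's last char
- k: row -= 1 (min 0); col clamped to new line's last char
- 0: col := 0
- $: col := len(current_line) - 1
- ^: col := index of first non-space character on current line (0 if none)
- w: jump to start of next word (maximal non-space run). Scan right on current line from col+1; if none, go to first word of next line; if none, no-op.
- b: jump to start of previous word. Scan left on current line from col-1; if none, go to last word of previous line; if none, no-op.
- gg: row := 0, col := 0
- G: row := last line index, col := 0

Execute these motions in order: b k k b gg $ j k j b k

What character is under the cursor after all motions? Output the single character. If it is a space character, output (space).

Answer: i

Derivation:
After 1 (b): row=0 col=0 char='_'
After 2 (k): row=0 col=0 char='_'
After 3 (k): row=0 col=0 char='_'
After 4 (b): row=0 col=0 char='_'
After 5 (gg): row=0 col=0 char='_'
After 6 ($): row=0 col=17 char='o'
After 7 (j): row=1 col=12 char='r'
After 8 (k): row=0 col=12 char='_'
After 9 (j): row=1 col=12 char='r'
After 10 (b): row=1 col=9 char='s'
After 11 (k): row=0 col=9 char='i'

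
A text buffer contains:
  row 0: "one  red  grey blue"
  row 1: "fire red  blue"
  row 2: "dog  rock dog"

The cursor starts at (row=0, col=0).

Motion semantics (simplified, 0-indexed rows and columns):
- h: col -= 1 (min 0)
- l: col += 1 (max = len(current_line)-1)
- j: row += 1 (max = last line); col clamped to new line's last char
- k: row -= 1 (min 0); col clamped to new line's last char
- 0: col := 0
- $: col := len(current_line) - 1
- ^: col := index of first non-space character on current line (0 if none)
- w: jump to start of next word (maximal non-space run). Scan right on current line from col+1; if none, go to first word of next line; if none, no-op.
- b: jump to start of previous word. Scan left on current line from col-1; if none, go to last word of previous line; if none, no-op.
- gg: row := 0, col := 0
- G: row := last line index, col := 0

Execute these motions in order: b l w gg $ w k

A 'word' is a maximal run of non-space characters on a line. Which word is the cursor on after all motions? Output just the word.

After 1 (b): row=0 col=0 char='o'
After 2 (l): row=0 col=1 char='n'
After 3 (w): row=0 col=5 char='r'
After 4 (gg): row=0 col=0 char='o'
After 5 ($): row=0 col=18 char='e'
After 6 (w): row=1 col=0 char='f'
After 7 (k): row=0 col=0 char='o'

Answer: one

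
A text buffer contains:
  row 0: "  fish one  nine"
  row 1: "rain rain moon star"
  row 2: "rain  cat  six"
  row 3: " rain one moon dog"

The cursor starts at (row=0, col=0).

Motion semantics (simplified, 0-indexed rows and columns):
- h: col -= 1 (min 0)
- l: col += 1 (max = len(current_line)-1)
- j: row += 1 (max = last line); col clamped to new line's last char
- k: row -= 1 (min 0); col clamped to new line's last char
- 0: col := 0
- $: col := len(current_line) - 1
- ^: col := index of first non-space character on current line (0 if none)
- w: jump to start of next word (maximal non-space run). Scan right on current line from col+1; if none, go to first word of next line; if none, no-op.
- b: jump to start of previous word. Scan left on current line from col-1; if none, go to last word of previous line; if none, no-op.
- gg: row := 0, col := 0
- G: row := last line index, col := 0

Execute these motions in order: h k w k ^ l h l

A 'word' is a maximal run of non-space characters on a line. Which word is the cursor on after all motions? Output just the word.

After 1 (h): row=0 col=0 char='_'
After 2 (k): row=0 col=0 char='_'
After 3 (w): row=0 col=2 char='f'
After 4 (k): row=0 col=2 char='f'
After 5 (^): row=0 col=2 char='f'
After 6 (l): row=0 col=3 char='i'
After 7 (h): row=0 col=2 char='f'
After 8 (l): row=0 col=3 char='i'

Answer: fish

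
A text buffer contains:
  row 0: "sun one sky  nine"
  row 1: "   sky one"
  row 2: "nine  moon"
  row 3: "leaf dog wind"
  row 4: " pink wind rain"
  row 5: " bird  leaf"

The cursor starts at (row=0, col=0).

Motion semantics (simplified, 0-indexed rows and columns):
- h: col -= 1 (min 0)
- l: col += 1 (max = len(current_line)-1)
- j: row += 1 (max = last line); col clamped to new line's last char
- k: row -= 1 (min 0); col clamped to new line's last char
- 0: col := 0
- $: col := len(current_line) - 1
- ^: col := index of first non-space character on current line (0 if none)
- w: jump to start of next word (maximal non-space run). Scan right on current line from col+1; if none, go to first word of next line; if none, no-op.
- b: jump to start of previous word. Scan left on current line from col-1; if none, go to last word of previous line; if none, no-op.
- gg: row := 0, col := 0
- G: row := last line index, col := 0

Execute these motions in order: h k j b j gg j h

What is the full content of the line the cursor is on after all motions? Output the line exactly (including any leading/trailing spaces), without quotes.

Answer:    sky one

Derivation:
After 1 (h): row=0 col=0 char='s'
After 2 (k): row=0 col=0 char='s'
After 3 (j): row=1 col=0 char='_'
After 4 (b): row=0 col=13 char='n'
After 5 (j): row=1 col=9 char='e'
After 6 (gg): row=0 col=0 char='s'
After 7 (j): row=1 col=0 char='_'
After 8 (h): row=1 col=0 char='_'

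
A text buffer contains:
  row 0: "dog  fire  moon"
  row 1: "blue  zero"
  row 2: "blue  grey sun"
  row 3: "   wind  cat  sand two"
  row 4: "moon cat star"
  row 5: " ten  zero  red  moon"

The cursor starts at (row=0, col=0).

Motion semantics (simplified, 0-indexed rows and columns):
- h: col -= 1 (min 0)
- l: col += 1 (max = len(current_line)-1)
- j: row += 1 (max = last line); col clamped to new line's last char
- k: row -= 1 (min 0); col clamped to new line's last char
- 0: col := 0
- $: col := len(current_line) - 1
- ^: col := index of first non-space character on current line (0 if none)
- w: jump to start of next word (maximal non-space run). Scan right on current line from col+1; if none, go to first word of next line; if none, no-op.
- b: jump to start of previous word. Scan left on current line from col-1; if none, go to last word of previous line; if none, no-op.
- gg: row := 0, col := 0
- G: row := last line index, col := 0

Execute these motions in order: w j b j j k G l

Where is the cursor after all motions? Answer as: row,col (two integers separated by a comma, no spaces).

After 1 (w): row=0 col=5 char='f'
After 2 (j): row=1 col=5 char='_'
After 3 (b): row=1 col=0 char='b'
After 4 (j): row=2 col=0 char='b'
After 5 (j): row=3 col=0 char='_'
After 6 (k): row=2 col=0 char='b'
After 7 (G): row=5 col=0 char='_'
After 8 (l): row=5 col=1 char='t'

Answer: 5,1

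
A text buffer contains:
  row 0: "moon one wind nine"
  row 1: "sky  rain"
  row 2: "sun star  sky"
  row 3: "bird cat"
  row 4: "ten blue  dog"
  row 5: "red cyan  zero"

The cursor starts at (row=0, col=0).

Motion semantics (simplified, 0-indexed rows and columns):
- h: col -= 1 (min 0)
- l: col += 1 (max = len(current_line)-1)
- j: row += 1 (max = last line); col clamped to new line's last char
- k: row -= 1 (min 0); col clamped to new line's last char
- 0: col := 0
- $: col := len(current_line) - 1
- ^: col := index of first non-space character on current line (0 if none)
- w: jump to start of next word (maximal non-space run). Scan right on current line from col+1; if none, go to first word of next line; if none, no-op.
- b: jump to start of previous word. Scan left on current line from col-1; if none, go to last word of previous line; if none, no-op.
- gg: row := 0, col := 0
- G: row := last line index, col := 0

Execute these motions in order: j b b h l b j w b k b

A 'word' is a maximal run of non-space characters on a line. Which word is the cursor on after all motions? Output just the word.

After 1 (j): row=1 col=0 char='s'
After 2 (b): row=0 col=14 char='n'
After 3 (b): row=0 col=9 char='w'
After 4 (h): row=0 col=8 char='_'
After 5 (l): row=0 col=9 char='w'
After 6 (b): row=0 col=5 char='o'
After 7 (j): row=1 col=5 char='r'
After 8 (w): row=2 col=0 char='s'
After 9 (b): row=1 col=5 char='r'
After 10 (k): row=0 col=5 char='o'
After 11 (b): row=0 col=0 char='m'

Answer: moon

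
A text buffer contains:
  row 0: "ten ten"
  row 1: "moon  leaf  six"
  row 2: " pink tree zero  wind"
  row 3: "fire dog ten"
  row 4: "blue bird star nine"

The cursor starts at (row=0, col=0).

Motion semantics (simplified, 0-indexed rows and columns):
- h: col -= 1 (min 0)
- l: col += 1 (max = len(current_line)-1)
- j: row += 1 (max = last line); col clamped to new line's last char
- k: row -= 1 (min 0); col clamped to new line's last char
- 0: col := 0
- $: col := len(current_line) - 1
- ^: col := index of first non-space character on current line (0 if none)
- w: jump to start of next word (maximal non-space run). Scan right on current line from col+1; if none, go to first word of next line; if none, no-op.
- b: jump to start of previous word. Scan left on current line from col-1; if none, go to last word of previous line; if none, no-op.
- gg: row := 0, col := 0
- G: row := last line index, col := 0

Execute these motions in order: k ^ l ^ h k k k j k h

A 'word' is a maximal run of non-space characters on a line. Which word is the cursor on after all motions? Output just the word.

Answer: ten

Derivation:
After 1 (k): row=0 col=0 char='t'
After 2 (^): row=0 col=0 char='t'
After 3 (l): row=0 col=1 char='e'
After 4 (^): row=0 col=0 char='t'
After 5 (h): row=0 col=0 char='t'
After 6 (k): row=0 col=0 char='t'
After 7 (k): row=0 col=0 char='t'
After 8 (k): row=0 col=0 char='t'
After 9 (j): row=1 col=0 char='m'
After 10 (k): row=0 col=0 char='t'
After 11 (h): row=0 col=0 char='t'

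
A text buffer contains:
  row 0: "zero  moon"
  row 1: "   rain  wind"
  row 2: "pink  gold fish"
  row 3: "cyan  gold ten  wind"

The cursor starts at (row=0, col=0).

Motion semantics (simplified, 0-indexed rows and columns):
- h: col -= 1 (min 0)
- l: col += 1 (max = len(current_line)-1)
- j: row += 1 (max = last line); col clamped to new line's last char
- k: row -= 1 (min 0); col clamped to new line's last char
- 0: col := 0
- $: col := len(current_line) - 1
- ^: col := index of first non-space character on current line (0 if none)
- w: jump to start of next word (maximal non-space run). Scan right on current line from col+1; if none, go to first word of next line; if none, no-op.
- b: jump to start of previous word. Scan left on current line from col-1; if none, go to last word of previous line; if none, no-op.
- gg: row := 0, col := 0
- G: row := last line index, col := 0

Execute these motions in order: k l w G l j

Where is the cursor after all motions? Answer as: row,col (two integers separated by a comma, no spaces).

Answer: 3,1

Derivation:
After 1 (k): row=0 col=0 char='z'
After 2 (l): row=0 col=1 char='e'
After 3 (w): row=0 col=6 char='m'
After 4 (G): row=3 col=0 char='c'
After 5 (l): row=3 col=1 char='y'
After 6 (j): row=3 col=1 char='y'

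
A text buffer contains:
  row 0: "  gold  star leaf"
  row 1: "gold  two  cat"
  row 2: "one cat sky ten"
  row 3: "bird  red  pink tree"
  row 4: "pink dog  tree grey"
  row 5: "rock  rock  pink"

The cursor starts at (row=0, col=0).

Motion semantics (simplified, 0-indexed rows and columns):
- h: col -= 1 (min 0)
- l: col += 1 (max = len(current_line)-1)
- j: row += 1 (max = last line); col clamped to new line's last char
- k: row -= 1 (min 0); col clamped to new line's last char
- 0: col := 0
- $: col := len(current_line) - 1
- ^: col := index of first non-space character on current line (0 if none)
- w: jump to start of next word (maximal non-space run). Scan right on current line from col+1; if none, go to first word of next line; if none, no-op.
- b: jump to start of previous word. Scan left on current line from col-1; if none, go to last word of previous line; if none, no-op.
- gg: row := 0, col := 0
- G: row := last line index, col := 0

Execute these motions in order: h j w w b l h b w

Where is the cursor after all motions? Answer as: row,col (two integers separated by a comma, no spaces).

After 1 (h): row=0 col=0 char='_'
After 2 (j): row=1 col=0 char='g'
After 3 (w): row=1 col=6 char='t'
After 4 (w): row=1 col=11 char='c'
After 5 (b): row=1 col=6 char='t'
After 6 (l): row=1 col=7 char='w'
After 7 (h): row=1 col=6 char='t'
After 8 (b): row=1 col=0 char='g'
After 9 (w): row=1 col=6 char='t'

Answer: 1,6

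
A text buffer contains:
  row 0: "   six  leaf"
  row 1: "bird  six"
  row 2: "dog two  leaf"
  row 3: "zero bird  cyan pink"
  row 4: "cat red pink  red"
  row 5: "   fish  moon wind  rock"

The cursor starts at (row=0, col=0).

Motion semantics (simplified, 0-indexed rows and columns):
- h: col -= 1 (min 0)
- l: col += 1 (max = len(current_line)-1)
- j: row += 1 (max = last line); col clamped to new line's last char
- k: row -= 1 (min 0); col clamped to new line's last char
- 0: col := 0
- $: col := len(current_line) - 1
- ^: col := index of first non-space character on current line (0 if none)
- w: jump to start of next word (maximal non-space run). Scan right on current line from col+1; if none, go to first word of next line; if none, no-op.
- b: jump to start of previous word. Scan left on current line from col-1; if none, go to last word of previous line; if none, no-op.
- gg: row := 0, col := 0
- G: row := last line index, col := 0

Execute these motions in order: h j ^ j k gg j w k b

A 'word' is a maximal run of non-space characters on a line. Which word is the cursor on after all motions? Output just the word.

After 1 (h): row=0 col=0 char='_'
After 2 (j): row=1 col=0 char='b'
After 3 (^): row=1 col=0 char='b'
After 4 (j): row=2 col=0 char='d'
After 5 (k): row=1 col=0 char='b'
After 6 (gg): row=0 col=0 char='_'
After 7 (j): row=1 col=0 char='b'
After 8 (w): row=1 col=6 char='s'
After 9 (k): row=0 col=6 char='_'
After 10 (b): row=0 col=3 char='s'

Answer: six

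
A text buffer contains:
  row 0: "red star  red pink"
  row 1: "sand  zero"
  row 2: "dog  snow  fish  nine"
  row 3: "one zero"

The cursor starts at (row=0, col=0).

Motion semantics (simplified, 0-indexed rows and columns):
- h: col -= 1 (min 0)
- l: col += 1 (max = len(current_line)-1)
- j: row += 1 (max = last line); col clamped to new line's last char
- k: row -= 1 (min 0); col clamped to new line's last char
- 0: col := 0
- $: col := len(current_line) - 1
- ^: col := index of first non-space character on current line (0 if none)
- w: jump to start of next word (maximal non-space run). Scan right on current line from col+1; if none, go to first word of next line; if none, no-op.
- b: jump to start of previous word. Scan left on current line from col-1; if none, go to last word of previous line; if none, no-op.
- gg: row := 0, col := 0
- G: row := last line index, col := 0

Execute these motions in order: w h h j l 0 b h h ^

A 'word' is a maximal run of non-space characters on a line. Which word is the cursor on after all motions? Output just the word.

Answer: red

Derivation:
After 1 (w): row=0 col=4 char='s'
After 2 (h): row=0 col=3 char='_'
After 3 (h): row=0 col=2 char='d'
After 4 (j): row=1 col=2 char='n'
After 5 (l): row=1 col=3 char='d'
After 6 (0): row=1 col=0 char='s'
After 7 (b): row=0 col=14 char='p'
After 8 (h): row=0 col=13 char='_'
After 9 (h): row=0 col=12 char='d'
After 10 (^): row=0 col=0 char='r'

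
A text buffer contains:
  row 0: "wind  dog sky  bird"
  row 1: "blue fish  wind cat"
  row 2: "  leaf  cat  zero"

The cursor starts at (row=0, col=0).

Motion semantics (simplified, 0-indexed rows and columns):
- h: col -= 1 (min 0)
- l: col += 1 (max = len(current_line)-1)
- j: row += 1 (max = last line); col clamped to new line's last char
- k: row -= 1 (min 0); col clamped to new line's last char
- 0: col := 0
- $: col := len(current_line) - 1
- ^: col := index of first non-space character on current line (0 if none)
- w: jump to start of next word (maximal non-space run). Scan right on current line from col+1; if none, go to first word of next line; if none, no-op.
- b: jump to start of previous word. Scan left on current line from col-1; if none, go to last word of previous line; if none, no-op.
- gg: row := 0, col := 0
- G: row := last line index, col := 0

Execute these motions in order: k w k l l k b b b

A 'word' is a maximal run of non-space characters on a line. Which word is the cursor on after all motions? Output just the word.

Answer: wind

Derivation:
After 1 (k): row=0 col=0 char='w'
After 2 (w): row=0 col=6 char='d'
After 3 (k): row=0 col=6 char='d'
After 4 (l): row=0 col=7 char='o'
After 5 (l): row=0 col=8 char='g'
After 6 (k): row=0 col=8 char='g'
After 7 (b): row=0 col=6 char='d'
After 8 (b): row=0 col=0 char='w'
After 9 (b): row=0 col=0 char='w'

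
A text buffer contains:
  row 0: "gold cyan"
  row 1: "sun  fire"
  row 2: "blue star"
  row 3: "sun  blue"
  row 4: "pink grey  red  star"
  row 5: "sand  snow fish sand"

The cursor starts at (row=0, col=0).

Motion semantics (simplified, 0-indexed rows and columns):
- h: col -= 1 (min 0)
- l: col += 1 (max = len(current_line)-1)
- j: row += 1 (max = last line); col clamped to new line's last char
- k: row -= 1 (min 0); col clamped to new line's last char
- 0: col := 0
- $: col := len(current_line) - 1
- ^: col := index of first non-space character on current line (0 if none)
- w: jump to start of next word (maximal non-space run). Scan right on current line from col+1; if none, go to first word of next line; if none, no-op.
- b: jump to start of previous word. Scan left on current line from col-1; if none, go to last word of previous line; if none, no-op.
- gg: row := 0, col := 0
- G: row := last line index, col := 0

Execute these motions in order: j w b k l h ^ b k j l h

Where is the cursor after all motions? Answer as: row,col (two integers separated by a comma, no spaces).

Answer: 1,0

Derivation:
After 1 (j): row=1 col=0 char='s'
After 2 (w): row=1 col=5 char='f'
After 3 (b): row=1 col=0 char='s'
After 4 (k): row=0 col=0 char='g'
After 5 (l): row=0 col=1 char='o'
After 6 (h): row=0 col=0 char='g'
After 7 (^): row=0 col=0 char='g'
After 8 (b): row=0 col=0 char='g'
After 9 (k): row=0 col=0 char='g'
After 10 (j): row=1 col=0 char='s'
After 11 (l): row=1 col=1 char='u'
After 12 (h): row=1 col=0 char='s'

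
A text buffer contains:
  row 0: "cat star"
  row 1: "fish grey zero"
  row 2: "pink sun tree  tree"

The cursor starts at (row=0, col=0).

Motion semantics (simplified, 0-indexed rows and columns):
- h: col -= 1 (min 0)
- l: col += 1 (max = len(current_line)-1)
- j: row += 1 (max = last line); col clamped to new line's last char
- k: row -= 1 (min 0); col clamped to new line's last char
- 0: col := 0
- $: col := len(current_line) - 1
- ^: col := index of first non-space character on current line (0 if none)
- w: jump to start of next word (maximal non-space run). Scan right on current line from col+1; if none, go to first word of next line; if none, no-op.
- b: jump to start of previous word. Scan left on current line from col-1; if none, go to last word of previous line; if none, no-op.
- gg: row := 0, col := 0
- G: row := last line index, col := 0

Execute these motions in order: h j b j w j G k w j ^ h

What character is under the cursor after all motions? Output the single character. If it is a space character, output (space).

Answer: p

Derivation:
After 1 (h): row=0 col=0 char='c'
After 2 (j): row=1 col=0 char='f'
After 3 (b): row=0 col=4 char='s'
After 4 (j): row=1 col=4 char='_'
After 5 (w): row=1 col=5 char='g'
After 6 (j): row=2 col=5 char='s'
After 7 (G): row=2 col=0 char='p'
After 8 (k): row=1 col=0 char='f'
After 9 (w): row=1 col=5 char='g'
After 10 (j): row=2 col=5 char='s'
After 11 (^): row=2 col=0 char='p'
After 12 (h): row=2 col=0 char='p'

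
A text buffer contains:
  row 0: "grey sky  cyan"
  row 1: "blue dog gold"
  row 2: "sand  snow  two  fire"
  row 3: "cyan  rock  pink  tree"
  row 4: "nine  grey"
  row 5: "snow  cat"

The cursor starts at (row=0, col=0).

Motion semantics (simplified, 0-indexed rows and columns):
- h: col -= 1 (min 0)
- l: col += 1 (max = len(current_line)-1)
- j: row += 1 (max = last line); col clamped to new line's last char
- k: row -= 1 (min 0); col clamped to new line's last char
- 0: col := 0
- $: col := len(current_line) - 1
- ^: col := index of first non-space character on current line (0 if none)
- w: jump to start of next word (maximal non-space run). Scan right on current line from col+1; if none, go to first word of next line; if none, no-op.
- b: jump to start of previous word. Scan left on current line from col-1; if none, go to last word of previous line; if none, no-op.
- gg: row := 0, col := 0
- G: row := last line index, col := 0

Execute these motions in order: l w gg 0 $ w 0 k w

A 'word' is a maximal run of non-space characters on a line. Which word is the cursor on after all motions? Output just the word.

Answer: sky

Derivation:
After 1 (l): row=0 col=1 char='r'
After 2 (w): row=0 col=5 char='s'
After 3 (gg): row=0 col=0 char='g'
After 4 (0): row=0 col=0 char='g'
After 5 ($): row=0 col=13 char='n'
After 6 (w): row=1 col=0 char='b'
After 7 (0): row=1 col=0 char='b'
After 8 (k): row=0 col=0 char='g'
After 9 (w): row=0 col=5 char='s'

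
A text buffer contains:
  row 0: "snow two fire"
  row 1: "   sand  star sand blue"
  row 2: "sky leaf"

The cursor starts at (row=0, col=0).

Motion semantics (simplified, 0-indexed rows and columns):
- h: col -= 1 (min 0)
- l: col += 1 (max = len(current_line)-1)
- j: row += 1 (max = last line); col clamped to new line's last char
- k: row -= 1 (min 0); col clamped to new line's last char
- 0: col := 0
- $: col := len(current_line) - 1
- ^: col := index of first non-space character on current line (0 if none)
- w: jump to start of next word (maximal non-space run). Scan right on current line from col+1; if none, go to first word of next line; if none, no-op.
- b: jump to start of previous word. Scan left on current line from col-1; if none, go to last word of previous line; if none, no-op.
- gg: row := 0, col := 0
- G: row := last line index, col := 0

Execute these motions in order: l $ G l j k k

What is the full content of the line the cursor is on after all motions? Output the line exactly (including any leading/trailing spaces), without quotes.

After 1 (l): row=0 col=1 char='n'
After 2 ($): row=0 col=12 char='e'
After 3 (G): row=2 col=0 char='s'
After 4 (l): row=2 col=1 char='k'
After 5 (j): row=2 col=1 char='k'
After 6 (k): row=1 col=1 char='_'
After 7 (k): row=0 col=1 char='n'

Answer: snow two fire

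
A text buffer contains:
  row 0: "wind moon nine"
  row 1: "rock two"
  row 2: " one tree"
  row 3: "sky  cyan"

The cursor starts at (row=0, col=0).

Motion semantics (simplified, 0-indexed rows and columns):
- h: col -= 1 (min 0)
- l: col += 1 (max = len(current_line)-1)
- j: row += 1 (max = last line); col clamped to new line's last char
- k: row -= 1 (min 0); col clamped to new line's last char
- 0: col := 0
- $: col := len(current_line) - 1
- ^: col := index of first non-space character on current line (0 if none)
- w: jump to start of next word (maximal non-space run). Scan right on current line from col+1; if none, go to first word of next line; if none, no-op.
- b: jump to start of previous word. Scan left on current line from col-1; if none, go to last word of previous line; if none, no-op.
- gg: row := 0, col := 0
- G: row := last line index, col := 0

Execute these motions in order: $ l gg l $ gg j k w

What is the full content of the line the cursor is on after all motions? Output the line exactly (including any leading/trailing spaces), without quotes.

After 1 ($): row=0 col=13 char='e'
After 2 (l): row=0 col=13 char='e'
After 3 (gg): row=0 col=0 char='w'
After 4 (l): row=0 col=1 char='i'
After 5 ($): row=0 col=13 char='e'
After 6 (gg): row=0 col=0 char='w'
After 7 (j): row=1 col=0 char='r'
After 8 (k): row=0 col=0 char='w'
After 9 (w): row=0 col=5 char='m'

Answer: wind moon nine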